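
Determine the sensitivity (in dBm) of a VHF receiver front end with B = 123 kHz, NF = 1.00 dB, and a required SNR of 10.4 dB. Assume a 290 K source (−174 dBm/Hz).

−111.7 dBm

Sensitivity = −174 + 10 log₁₀(B) + NF + SNR_min
= −174 + 50.9 + 1.00 + 10.4
= −111.70 dBm → −111.7 dBm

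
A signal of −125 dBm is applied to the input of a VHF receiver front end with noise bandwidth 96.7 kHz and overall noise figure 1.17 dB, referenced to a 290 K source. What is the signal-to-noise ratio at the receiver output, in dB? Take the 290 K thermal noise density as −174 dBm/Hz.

Noise floor: N = −174 + 10 log₁₀(B) + NF
10 log₁₀(9.67×10⁴) = 49.85 dB
N = −174 + 49.85 + 1.17 = −122.98 dBm
SNR = P_sig − N = −125 − (−122.98) = −2.02 dB → −2.0 dB

−2.0 dB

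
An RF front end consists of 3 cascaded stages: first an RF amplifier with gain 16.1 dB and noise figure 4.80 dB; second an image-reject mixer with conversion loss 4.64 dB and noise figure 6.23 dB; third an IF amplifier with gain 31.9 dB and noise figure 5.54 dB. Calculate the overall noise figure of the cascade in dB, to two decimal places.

5.16 dB

Convert to linear (a loss of L dB is a gain of −L dB): F_i = 10^(NF_i/10), G_i = 10^(G_i,dB/10)
  Stage 1: F_1 = 10^(4.80/10) = 3.020, G_1 = 10^(16.1/10) = 40.74
  Stage 2: F_2 = 10^(6.23/10) = 4.198, G_2 = 10^(−4.64/10) = 0.3436
  Stage 3: F_3 = 10^(5.54/10) = 3.581, G_3 = 10^(31.9/10) = 1549
Friis cascade:
  F = 3.020 + (4.198 − 1)/40.74 + (3.581 − 1)/14.00 = 3.283
NF = 10 log₁₀(3.283) = 5.16 dB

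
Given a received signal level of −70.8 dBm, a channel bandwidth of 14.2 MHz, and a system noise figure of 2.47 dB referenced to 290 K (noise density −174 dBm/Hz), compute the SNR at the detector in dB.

Noise floor: N = −174 + 10 log₁₀(B) + NF
10 log₁₀(1.42×10⁷) = 71.52 dB
N = −174 + 71.52 + 2.47 = −100.01 dBm
SNR = P_sig − N = −70.8 − (−100.01) = 29.21 dB → 29.2 dB

29.2 dB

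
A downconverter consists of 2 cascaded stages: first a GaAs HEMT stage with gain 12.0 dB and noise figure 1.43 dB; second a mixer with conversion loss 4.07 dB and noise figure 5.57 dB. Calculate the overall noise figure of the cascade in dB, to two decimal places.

Convert to linear (a loss of L dB is a gain of −L dB): F_i = 10^(NF_i/10), G_i = 10^(G_i,dB/10)
  Stage 1: F_1 = 10^(1.43/10) = 1.390, G_1 = 10^(12.0/10) = 15.85
  Stage 2: F_2 = 10^(5.57/10) = 3.606, G_2 = 10^(−4.07/10) = 0.3917
Friis cascade:
  F = 1.390 + (3.606 − 1)/15.85 = 1.554
NF = 10 log₁₀(1.554) = 1.92 dB

1.92 dB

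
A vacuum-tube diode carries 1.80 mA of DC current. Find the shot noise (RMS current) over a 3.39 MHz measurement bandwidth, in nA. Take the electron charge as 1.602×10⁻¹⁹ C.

I_n = √(2qI·B)
2qI·B = 2 × 1.602×10⁻¹⁹ × 1.80×10⁻³ × 3.39×10⁶ = 1.96×10⁻¹⁵ A²
I_n = √(1.96×10⁻¹⁵) = 4.42×10⁻⁸ A = 44.2 nA

44.2 nA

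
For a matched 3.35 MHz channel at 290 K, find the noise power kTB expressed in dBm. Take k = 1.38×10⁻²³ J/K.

−108.7 dBm

P_n = kTB = 1.38×10⁻²³ × 290 × 3.35×10⁶ = 1.34×10⁻¹⁴ W
In dBm: 10 log₁₀(1.34×10⁻¹⁴ / 10⁻³) = −108.7 dBm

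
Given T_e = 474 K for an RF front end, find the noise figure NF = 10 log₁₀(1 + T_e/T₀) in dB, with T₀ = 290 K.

F = 1 + T_e/T₀ = 1 + 474/290 = 2.63448
NF = 10 log₁₀(2.63448) = 4.21 dB

4.21 dB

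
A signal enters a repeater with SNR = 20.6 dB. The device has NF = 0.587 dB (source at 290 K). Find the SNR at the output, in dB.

20.013 dB

By definition F = SNR_in/SNR_out, so in dB: SNR_out = SNR_in − NF
SNR_out = 20.6 − 0.587 = 20.013 dB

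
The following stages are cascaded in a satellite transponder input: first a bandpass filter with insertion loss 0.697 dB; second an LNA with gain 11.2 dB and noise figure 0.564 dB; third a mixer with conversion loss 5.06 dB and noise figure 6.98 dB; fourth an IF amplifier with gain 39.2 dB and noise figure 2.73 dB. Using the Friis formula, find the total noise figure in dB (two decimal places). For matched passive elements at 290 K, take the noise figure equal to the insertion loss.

2.88 dB

Convert to linear (a loss of L dB is a gain of −L dB): F_i = 10^(NF_i/10), G_i = 10^(G_i,dB/10)
  Stage 1: F_1 = 10^(0.697/10) = 1.174, G_1 = 10^(−0.697/10) = 0.8517
  Stage 2: F_2 = 10^(0.564/10) = 1.139, G_2 = 10^(11.2/10) = 13.18
  Stage 3: F_3 = 10^(6.98/10) = 4.989, G_3 = 10^(−5.06/10) = 0.3119
  Stage 4: F_4 = 10^(2.73/10) = 1.875, G_4 = 10^(39.2/10) = 8318
Friis cascade:
  F = 1.174 + (1.139 − 1)/0.8517 + (4.989 − 1)/11.23 + (1.875 − 1)/3.502 = 1.942
NF = 10 log₁₀(1.942) = 2.88 dB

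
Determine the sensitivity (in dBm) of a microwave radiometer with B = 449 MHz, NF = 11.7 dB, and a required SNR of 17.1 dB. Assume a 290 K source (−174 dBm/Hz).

Sensitivity = −174 + 10 log₁₀(B) + NF + SNR_min
= −174 + 86.52 + 11.7 + 17.1
= −58.68 dBm → −58.7 dBm

−58.7 dBm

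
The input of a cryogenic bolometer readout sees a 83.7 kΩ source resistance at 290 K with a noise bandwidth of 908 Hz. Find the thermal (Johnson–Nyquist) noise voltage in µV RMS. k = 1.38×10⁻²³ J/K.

1.10 µV

V_n = √(4kTRB)
4kTRB = 4 × 1.38×10⁻²³ × 290 × 8.37×10⁴ × 9.08×10² = 1.22×10⁻¹² V²
V_n = √(1.22×10⁻¹²) = 1.10×10⁻⁶ V = 1.10 µV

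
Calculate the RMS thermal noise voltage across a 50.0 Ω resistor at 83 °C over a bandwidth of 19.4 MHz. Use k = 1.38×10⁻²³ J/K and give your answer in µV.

4.37 µV

T = 83 °C + 273.15 = 356.15 K
V_n = √(4kTRB)
4kTRB = 4 × 1.38×10⁻²³ × 356.15 × 5.00×10¹ × 1.94×10⁷ = 1.91×10⁻¹¹ V²
V_n = √(1.91×10⁻¹¹) = 4.37×10⁻⁶ V = 4.37 µV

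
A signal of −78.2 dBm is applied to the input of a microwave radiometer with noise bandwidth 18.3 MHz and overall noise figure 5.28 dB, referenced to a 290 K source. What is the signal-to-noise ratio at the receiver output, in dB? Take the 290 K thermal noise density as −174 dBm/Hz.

17.9 dB

Noise floor: N = −174 + 10 log₁₀(B) + NF
10 log₁₀(1.83×10⁷) = 72.62 dB
N = −174 + 72.62 + 5.28 = −96.10 dBm
SNR = P_sig − N = −78.2 − (−96.10) = 17.90 dB → 17.9 dB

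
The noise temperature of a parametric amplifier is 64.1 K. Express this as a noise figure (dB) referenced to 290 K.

0.867 dB

F = 1 + T_e/T₀ = 1 + 64.1/290 = 1.22103
NF = 10 log₁₀(1.22103) = 0.867 dB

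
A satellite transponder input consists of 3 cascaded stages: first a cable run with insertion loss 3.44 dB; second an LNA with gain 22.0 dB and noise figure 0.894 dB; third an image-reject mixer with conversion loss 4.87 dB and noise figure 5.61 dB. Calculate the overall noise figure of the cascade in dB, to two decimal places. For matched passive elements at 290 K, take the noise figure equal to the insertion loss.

4.39 dB

Convert to linear (a loss of L dB is a gain of −L dB): F_i = 10^(NF_i/10), G_i = 10^(G_i,dB/10)
  Stage 1: F_1 = 10^(3.44/10) = 2.208, G_1 = 10^(−3.44/10) = 0.4529
  Stage 2: F_2 = 10^(0.894/10) = 1.229, G_2 = 10^(22.0/10) = 158.5
  Stage 3: F_3 = 10^(5.61/10) = 3.639, G_3 = 10^(−4.87/10) = 0.3258
Friis cascade:
  F = 2.208 + (1.229 − 1)/0.4529 + (3.639 − 1)/71.78 = 2.749
NF = 10 log₁₀(2.749) = 4.39 dB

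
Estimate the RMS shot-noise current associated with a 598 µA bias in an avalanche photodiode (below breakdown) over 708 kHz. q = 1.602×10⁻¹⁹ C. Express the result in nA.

11.6 nA

I_n = √(2qI·B)
2qI·B = 2 × 1.602×10⁻¹⁹ × 5.98×10⁻⁴ × 7.08×10⁵ = 1.36×10⁻¹⁶ A²
I_n = √(1.36×10⁻¹⁶) = 1.16×10⁻⁸ A = 11.6 nA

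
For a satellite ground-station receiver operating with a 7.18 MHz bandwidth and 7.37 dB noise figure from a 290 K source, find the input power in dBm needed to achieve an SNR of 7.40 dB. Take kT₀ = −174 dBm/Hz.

Sensitivity = −174 + 10 log₁₀(B) + NF + SNR_min
= −174 + 68.56 + 7.37 + 7.40
= −90.67 dBm → −90.7 dBm

−90.7 dBm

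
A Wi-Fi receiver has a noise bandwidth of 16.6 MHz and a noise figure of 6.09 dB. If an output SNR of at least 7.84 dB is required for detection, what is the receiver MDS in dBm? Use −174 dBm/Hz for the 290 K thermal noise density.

Sensitivity = −174 + 10 log₁₀(B) + NF + SNR_min
= −174 + 72.2 + 6.09 + 7.84
= −87.87 dBm → −87.9 dBm

−87.9 dBm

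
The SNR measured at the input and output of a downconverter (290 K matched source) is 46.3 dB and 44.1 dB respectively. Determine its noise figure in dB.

2.2 dB

NF (dB) = SNR_in(dB) − SNR_out(dB) when the source is at T₀
NF = 46.3 − 44.1 = 2.2 dB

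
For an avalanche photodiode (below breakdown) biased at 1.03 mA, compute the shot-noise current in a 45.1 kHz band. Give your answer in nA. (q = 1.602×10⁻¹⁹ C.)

I_n = √(2qI·B)
2qI·B = 2 × 1.602×10⁻¹⁹ × 1.03×10⁻³ × 4.51×10⁴ = 1.49×10⁻¹⁷ A²
I_n = √(1.49×10⁻¹⁷) = 3.86×10⁻⁹ A = 3.86 nA

3.86 nA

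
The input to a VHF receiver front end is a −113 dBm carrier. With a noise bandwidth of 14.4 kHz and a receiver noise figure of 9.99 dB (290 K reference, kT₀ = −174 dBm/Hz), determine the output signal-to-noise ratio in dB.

Noise floor: N = −174 + 10 log₁₀(B) + NF
10 log₁₀(1.44×10⁴) = 41.58 dB
N = −174 + 41.58 + 9.99 = −122.43 dBm
SNR = P_sig − N = −113 − (−122.43) = 9.43 dB → 9.4 dB

9.4 dB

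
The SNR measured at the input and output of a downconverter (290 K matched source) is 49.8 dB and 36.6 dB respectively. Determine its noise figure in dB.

13.2 dB

NF (dB) = SNR_in(dB) − SNR_out(dB) when the source is at T₀
NF = 49.8 − 36.6 = 13.2 dB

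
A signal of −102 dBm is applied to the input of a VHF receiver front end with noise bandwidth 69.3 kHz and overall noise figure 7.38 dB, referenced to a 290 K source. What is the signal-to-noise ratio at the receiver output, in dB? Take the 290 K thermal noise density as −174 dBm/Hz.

16.2 dB

Noise floor: N = −174 + 10 log₁₀(B) + NF
10 log₁₀(6.93×10⁴) = 48.41 dB
N = −174 + 48.41 + 7.38 = −118.21 dBm
SNR = P_sig − N = −102 − (−118.21) = 16.21 dB → 16.2 dB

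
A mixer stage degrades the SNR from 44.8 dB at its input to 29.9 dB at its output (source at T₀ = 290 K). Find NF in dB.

14.9 dB

NF (dB) = SNR_in(dB) − SNR_out(dB) when the source is at T₀
NF = 44.8 − 29.9 = 14.9 dB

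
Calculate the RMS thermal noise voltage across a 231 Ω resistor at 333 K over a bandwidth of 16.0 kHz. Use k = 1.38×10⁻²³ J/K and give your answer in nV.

V_n = √(4kTRB)
4kTRB = 4 × 1.38×10⁻²³ × 333 × 2.31×10² × 1.60×10⁴ = 6.79×10⁻¹⁴ V²
V_n = √(6.79×10⁻¹⁴) = 2.61×10⁻⁷ V = 261 nV

261 nV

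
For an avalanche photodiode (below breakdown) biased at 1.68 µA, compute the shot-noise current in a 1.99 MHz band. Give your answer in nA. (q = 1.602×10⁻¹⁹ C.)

1.03 nA

I_n = √(2qI·B)
2qI·B = 2 × 1.602×10⁻¹⁹ × 1.68×10⁻⁶ × 1.99×10⁶ = 1.07×10⁻¹⁸ A²
I_n = √(1.07×10⁻¹⁸) = 1.03×10⁻⁹ A = 1.03 nA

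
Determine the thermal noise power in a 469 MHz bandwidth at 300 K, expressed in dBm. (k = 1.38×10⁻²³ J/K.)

P_n = kTB = 1.38×10⁻²³ × 300 × 4.69×10⁸ = 1.94×10⁻¹² W
In dBm: 10 log₁₀(1.94×10⁻¹² / 10⁻³) = −87.1 dBm

−87.1 dBm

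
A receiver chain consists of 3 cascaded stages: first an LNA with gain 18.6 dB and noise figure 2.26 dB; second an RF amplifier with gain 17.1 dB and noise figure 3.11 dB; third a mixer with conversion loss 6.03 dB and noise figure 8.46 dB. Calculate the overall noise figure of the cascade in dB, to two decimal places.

2.30 dB

Convert to linear (a loss of L dB is a gain of −L dB): F_i = 10^(NF_i/10), G_i = 10^(G_i,dB/10)
  Stage 1: F_1 = 10^(2.26/10) = 1.683, G_1 = 10^(18.6/10) = 72.44
  Stage 2: F_2 = 10^(3.11/10) = 2.046, G_2 = 10^(17.1/10) = 51.29
  Stage 3: F_3 = 10^(8.46/10) = 7.015, G_3 = 10^(−6.03/10) = 0.2495
Friis cascade:
  F = 1.683 + (2.046 − 1)/72.44 + (7.015 − 1)/3715 = 1.699
NF = 10 log₁₀(1.699) = 2.30 dB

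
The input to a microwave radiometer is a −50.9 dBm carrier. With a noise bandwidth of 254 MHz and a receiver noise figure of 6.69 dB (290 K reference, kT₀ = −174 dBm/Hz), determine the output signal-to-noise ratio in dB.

Noise floor: N = −174 + 10 log₁₀(B) + NF
10 log₁₀(2.54×10⁸) = 84.05 dB
N = −174 + 84.05 + 6.69 = −83.26 dBm
SNR = P_sig − N = −50.9 − (−83.26) = 32.36 dB → 32.4 dB

32.4 dB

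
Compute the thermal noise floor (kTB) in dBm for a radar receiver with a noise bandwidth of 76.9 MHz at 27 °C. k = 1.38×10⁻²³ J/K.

T = 27 °C + 273.15 = 300.15 K
P_n = kTB = 1.38×10⁻²³ × 300.15 × 7.69×10⁷ = 3.19×10⁻¹³ W
In dBm: 10 log₁₀(3.19×10⁻¹³ / 10⁻³) = −95.0 dBm

−95.0 dBm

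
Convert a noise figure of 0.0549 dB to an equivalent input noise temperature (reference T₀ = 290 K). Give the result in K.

F = 10^(0.0549/10) = 1.01272
T_e = (F − 1)·T₀ = (1.01272 − 1) × 290 = 3.69 K

3.69 K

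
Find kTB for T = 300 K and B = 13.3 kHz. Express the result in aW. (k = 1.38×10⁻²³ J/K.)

P_n = kTB = 1.38×10⁻²³ × 300 × 1.33×10⁴ = 5.51×10⁻¹⁷ W = 55.1 aW

55.1 aW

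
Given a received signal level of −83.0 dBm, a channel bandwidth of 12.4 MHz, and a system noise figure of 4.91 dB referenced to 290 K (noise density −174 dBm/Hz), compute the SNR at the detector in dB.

15.2 dB

Noise floor: N = −174 + 10 log₁₀(B) + NF
10 log₁₀(1.24×10⁷) = 70.93 dB
N = −174 + 70.93 + 4.91 = −98.16 dBm
SNR = P_sig − N = −83.0 − (−98.16) = 15.16 dB → 15.2 dB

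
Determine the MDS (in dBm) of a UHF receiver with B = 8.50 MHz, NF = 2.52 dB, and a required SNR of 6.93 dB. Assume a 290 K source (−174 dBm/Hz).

−95.3 dBm

Sensitivity = −174 + 10 log₁₀(B) + NF + SNR_min
= −174 + 69.29 + 2.52 + 6.93
= −95.26 dBm → −95.3 dBm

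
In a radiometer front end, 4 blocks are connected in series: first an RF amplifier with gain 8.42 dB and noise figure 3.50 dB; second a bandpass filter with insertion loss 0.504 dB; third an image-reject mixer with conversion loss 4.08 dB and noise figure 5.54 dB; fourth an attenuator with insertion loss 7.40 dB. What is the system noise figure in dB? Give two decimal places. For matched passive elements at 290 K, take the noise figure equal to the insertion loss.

6.56 dB

Convert to linear (a loss of L dB is a gain of −L dB): F_i = 10^(NF_i/10), G_i = 10^(G_i,dB/10)
  Stage 1: F_1 = 10^(3.50/10) = 2.239, G_1 = 10^(8.42/10) = 6.950
  Stage 2: F_2 = 10^(0.504/10) = 1.123, G_2 = 10^(−0.504/10) = 0.8904
  Stage 3: F_3 = 10^(5.54/10) = 3.581, G_3 = 10^(−4.08/10) = 0.3908
  Stage 4: F_4 = 10^(7.40/10) = 5.495, G_4 = 10^(−7.40/10) = 0.1820
Friis cascade:
  F = 2.239 + (1.123 − 1)/6.950 + (3.581 − 1)/6.189 + (5.495 − 1)/2.419 = 4.532
NF = 10 log₁₀(4.532) = 6.56 dB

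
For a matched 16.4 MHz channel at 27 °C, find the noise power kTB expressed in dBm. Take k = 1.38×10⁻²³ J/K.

T = 27 °C + 273.15 = 300.15 K
P_n = kTB = 1.38×10⁻²³ × 300.15 × 1.64×10⁷ = 6.79×10⁻¹⁴ W
In dBm: 10 log₁₀(6.79×10⁻¹⁴ / 10⁻³) = −101.7 dBm

−101.7 dBm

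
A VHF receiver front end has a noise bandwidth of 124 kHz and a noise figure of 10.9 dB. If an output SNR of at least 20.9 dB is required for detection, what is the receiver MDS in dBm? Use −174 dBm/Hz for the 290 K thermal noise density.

−91.3 dBm

Sensitivity = −174 + 10 log₁₀(B) + NF + SNR_min
= −174 + 50.93 + 10.9 + 20.9
= −91.27 dBm → −91.3 dBm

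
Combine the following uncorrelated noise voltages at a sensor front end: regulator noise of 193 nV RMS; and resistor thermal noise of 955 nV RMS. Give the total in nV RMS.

974 nV

Uncorrelated sources add in power (mean-square): V_tot = √(ΣV_i²)
V_tot = √[(1.93×10⁻⁷)² + (9.55×10⁻⁷)²] = 9.74×10⁻⁷ V = 974 nV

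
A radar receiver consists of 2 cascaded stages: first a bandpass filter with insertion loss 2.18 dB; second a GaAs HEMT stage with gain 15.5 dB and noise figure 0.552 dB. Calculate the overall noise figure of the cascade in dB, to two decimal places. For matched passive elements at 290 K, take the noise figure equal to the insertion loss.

2.73 dB

Convert to linear (a loss of L dB is a gain of −L dB): F_i = 10^(NF_i/10), G_i = 10^(G_i,dB/10)
  Stage 1: F_1 = 10^(2.18/10) = 1.652, G_1 = 10^(−2.18/10) = 0.6053
  Stage 2: F_2 = 10^(0.552/10) = 1.136, G_2 = 10^(15.5/10) = 35.48
Friis cascade:
  F = 1.652 + (1.136 − 1)/0.6053 = 1.876
NF = 10 log₁₀(1.876) = 2.73 dB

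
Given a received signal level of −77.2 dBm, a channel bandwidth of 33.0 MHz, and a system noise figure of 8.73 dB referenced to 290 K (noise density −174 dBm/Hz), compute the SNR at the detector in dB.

12.9 dB

Noise floor: N = −174 + 10 log₁₀(B) + NF
10 log₁₀(3.30×10⁷) = 75.19 dB
N = −174 + 75.19 + 8.73 = −90.08 dBm
SNR = P_sig − N = −77.2 − (−90.08) = 12.88 dB → 12.9 dB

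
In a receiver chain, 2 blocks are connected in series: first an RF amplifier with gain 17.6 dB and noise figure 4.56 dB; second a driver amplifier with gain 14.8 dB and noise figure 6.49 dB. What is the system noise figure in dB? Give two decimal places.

Convert to linear (a loss of L dB is a gain of −L dB): F_i = 10^(NF_i/10), G_i = 10^(G_i,dB/10)
  Stage 1: F_1 = 10^(4.56/10) = 2.858, G_1 = 10^(17.6/10) = 57.54
  Stage 2: F_2 = 10^(6.49/10) = 4.457, G_2 = 10^(14.8/10) = 30.20
Friis cascade:
  F = 2.858 + (4.457 − 1)/57.54 = 2.918
NF = 10 log₁₀(2.918) = 4.65 dB

4.65 dB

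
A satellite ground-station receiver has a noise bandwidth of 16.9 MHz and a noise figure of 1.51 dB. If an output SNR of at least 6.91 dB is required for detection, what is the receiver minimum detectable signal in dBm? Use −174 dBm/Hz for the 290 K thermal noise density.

−93.3 dBm

Sensitivity = −174 + 10 log₁₀(B) + NF + SNR_min
= −174 + 72.28 + 1.51 + 6.91
= −93.30 dBm → −93.3 dBm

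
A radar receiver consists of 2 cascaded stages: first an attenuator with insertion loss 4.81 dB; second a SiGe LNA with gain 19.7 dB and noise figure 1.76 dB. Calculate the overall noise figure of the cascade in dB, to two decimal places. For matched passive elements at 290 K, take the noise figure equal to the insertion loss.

6.57 dB

Convert to linear (a loss of L dB is a gain of −L dB): F_i = 10^(NF_i/10), G_i = 10^(G_i,dB/10)
  Stage 1: F_1 = 10^(4.81/10) = 3.027, G_1 = 10^(−4.81/10) = 0.3304
  Stage 2: F_2 = 10^(1.76/10) = 1.500, G_2 = 10^(19.7/10) = 93.33
Friis cascade:
  F = 3.027 + (1.500 − 1)/0.3304 = 4.539
NF = 10 log₁₀(4.539) = 6.57 dB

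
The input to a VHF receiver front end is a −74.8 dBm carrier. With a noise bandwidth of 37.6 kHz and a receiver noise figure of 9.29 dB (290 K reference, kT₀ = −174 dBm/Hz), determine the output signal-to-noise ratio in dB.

Noise floor: N = −174 + 10 log₁₀(B) + NF
10 log₁₀(3.76×10⁴) = 45.75 dB
N = −174 + 45.75 + 9.29 = −118.96 dBm
SNR = P_sig − N = −74.8 − (−118.96) = 44.16 dB → 44.2 dB

44.2 dB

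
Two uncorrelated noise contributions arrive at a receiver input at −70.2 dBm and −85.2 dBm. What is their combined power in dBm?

Convert to linear, add, convert back:
P₁ = 9.55×10⁻¹¹ W, P₂ = 3.02×10⁻¹² W
P_tot = 9.85×10⁻¹¹ W → 10 log₁₀(P_tot / 10⁻³) = −70.1 dBm

−70.1 dBm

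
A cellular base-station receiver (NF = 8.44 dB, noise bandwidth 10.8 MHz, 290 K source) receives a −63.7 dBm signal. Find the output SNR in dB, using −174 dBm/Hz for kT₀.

Noise floor: N = −174 + 10 log₁₀(B) + NF
10 log₁₀(1.08×10⁷) = 70.33 dB
N = −174 + 70.33 + 8.44 = −95.23 dBm
SNR = P_sig − N = −63.7 − (−95.23) = 31.53 dB → 31.5 dB

31.5 dB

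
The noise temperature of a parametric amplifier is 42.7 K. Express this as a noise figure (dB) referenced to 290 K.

0.597 dB

F = 1 + T_e/T₀ = 1 + 42.7/290 = 1.14724
NF = 10 log₁₀(1.14724) = 0.597 dB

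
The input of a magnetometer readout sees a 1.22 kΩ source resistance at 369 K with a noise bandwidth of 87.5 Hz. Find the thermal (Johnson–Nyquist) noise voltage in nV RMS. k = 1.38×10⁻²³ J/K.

46.6 nV

V_n = √(4kTRB)
4kTRB = 4 × 1.38×10⁻²³ × 369 × 1.22×10³ × 8.75×10¹ = 2.17×10⁻¹⁵ V²
V_n = √(2.17×10⁻¹⁵) = 4.66×10⁻⁸ V = 46.6 nV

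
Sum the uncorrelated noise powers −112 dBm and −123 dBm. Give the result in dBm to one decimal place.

Convert to linear, add, convert back:
P₁ = 6.31×10⁻¹⁵ W, P₂ = 5.01×10⁻¹⁶ W
P_tot = 6.81×10⁻¹⁵ W → 10 log₁₀(P_tot / 10⁻³) = −111.7 dBm

−111.7 dBm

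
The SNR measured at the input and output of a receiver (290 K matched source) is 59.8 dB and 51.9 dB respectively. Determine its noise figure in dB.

NF (dB) = SNR_in(dB) − SNR_out(dB) when the source is at T₀
NF = 59.8 − 51.9 = 7.9 dB

7.9 dB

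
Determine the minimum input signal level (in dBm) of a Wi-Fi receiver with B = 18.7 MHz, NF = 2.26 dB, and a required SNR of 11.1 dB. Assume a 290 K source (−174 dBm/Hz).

Sensitivity = −174 + 10 log₁₀(B) + NF + SNR_min
= −174 + 72.72 + 2.26 + 11.1
= −87.92 dBm → −87.9 dBm

−87.9 dBm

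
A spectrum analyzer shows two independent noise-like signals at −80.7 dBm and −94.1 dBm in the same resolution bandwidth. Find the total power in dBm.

Convert to linear, add, convert back:
P₁ = 8.51×10⁻¹² W, P₂ = 3.89×10⁻¹³ W
P_tot = 8.90×10⁻¹² W → 10 log₁₀(P_tot / 10⁻³) = −80.5 dBm

−80.5 dBm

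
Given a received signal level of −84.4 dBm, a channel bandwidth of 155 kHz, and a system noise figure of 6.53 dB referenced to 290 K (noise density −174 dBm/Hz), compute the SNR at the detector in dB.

31.2 dB

Noise floor: N = −174 + 10 log₁₀(B) + NF
10 log₁₀(1.55×10⁵) = 51.9 dB
N = −174 + 51.9 + 6.53 = −115.57 dBm
SNR = P_sig − N = −84.4 − (−115.57) = 31.17 dB → 31.2 dB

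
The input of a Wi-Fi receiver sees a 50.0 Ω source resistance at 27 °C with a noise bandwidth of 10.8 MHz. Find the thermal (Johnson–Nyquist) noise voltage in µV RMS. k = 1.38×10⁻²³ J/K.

T = 27 °C + 273.15 = 300.15 K
V_n = √(4kTRB)
4kTRB = 4 × 1.38×10⁻²³ × 300.15 × 5.00×10¹ × 1.08×10⁷ = 8.95×10⁻¹² V²
V_n = √(8.95×10⁻¹²) = 2.99×10⁻⁶ V = 2.99 µV

2.99 µV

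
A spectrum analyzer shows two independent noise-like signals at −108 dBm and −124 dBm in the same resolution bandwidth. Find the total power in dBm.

Convert to linear, add, convert back:
P₁ = 1.58×10⁻¹⁴ W, P₂ = 3.98×10⁻¹⁶ W
P_tot = 1.62×10⁻¹⁴ W → 10 log₁₀(P_tot / 10⁻³) = −107.9 dBm

−107.9 dBm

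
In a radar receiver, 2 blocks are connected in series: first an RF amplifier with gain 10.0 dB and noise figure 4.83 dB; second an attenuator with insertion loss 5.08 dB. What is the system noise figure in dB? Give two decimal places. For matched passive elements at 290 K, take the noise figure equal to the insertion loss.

Convert to linear (a loss of L dB is a gain of −L dB): F_i = 10^(NF_i/10), G_i = 10^(G_i,dB/10)
  Stage 1: F_1 = 10^(4.83/10) = 3.041, G_1 = 10^(10.0/10) = 10.00
  Stage 2: F_2 = 10^(5.08/10) = 3.221, G_2 = 10^(−5.08/10) = 0.3105
Friis cascade:
  F = 3.041 + (3.221 − 1)/10.00 = 3.263
NF = 10 log₁₀(3.263) = 5.14 dB

5.14 dB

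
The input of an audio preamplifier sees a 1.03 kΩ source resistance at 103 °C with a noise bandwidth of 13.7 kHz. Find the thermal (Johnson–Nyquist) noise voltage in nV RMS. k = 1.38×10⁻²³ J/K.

541 nV

T = 103 °C + 273.15 = 376.15 K
V_n = √(4kTRB)
4kTRB = 4 × 1.38×10⁻²³ × 376.15 × 1.03×10³ × 1.37×10⁴ = 2.93×10⁻¹³ V²
V_n = √(2.93×10⁻¹³) = 5.41×10⁻⁷ V = 541 nV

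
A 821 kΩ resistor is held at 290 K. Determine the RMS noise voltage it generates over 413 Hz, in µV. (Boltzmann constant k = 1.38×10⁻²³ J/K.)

V_n = √(4kTRB)
4kTRB = 4 × 1.38×10⁻²³ × 290 × 8.21×10⁵ × 4.13×10² = 5.43×10⁻¹² V²
V_n = √(5.43×10⁻¹²) = 2.33×10⁻⁶ V = 2.33 µV

2.33 µV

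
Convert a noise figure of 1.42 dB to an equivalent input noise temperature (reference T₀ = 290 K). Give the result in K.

112 K

F = 10^(1.42/10) = 1.38676
T_e = (F − 1)·T₀ = (1.38676 − 1) × 290 = 112 K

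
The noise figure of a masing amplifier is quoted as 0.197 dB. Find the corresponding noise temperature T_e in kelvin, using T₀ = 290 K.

13.5 K

F = 10^(0.197/10) = 1.04641
T_e = (F − 1)·T₀ = (1.04641 − 1) × 290 = 13.5 K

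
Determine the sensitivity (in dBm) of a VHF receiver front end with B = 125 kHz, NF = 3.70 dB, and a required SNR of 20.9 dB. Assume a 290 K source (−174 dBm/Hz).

Sensitivity = −174 + 10 log₁₀(B) + NF + SNR_min
= −174 + 50.97 + 3.70 + 20.9
= −98.43 dBm → −98.4 dBm

−98.4 dBm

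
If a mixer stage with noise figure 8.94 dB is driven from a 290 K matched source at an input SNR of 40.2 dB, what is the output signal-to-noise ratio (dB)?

31.26 dB

By definition F = SNR_in/SNR_out, so in dB: SNR_out = SNR_in − NF
SNR_out = 40.2 − 8.94 = 31.26 dB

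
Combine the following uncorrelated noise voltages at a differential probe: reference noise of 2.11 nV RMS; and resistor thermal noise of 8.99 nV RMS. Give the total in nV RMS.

9.23 nV

Uncorrelated sources add in power (mean-square): V_tot = √(ΣV_i²)
V_tot = √[(2.11×10⁻⁹)² + (8.99×10⁻⁹)²] = 9.23×10⁻⁹ V = 9.23 nV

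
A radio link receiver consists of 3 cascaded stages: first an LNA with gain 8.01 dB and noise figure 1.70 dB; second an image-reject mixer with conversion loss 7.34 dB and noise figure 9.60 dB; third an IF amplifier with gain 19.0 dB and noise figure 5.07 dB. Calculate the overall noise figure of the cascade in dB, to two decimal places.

6.68 dB

Convert to linear (a loss of L dB is a gain of −L dB): F_i = 10^(NF_i/10), G_i = 10^(G_i,dB/10)
  Stage 1: F_1 = 10^(1.70/10) = 1.479, G_1 = 10^(8.01/10) = 6.324
  Stage 2: F_2 = 10^(9.60/10) = 9.120, G_2 = 10^(−7.34/10) = 0.1845
  Stage 3: F_3 = 10^(5.07/10) = 3.214, G_3 = 10^(19.0/10) = 79.43
Friis cascade:
  F = 1.479 + (9.120 − 1)/6.324 + (3.214 − 1)/1.167 = 4.660
NF = 10 log₁₀(4.660) = 6.68 dB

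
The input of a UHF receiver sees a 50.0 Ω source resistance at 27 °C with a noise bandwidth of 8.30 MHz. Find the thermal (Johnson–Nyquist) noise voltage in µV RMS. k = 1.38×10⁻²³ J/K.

2.62 µV

T = 27 °C + 273.15 = 300.15 K
V_n = √(4kTRB)
4kTRB = 4 × 1.38×10⁻²³ × 300.15 × 5.00×10¹ × 8.30×10⁶ = 6.88×10⁻¹² V²
V_n = √(6.88×10⁻¹²) = 2.62×10⁻⁶ V = 2.62 µV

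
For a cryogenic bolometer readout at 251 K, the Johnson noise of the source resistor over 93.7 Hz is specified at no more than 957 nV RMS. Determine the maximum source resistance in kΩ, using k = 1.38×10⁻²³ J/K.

705 kΩ

Johnson–Nyquist: V_n = √(4kTRB) ⇒ R = V_n² / (4kTB)
4kTB = 4 × 1.38×10⁻²³ × 251 × 9.37×10¹ = 1.30×10⁻¹⁸
R = (9.57×10⁻⁷)² / 1.30×10⁻¹⁸ = 7.05×10⁵ Ω = 705 kΩ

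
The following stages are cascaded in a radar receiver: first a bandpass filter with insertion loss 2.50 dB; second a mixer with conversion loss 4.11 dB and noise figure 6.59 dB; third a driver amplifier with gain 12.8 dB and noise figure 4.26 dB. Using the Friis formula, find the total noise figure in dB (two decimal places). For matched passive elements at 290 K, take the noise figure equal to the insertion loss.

11.97 dB

Convert to linear (a loss of L dB is a gain of −L dB): F_i = 10^(NF_i/10), G_i = 10^(G_i,dB/10)
  Stage 1: F_1 = 10^(2.50/10) = 1.778, G_1 = 10^(−2.50/10) = 0.5623
  Stage 2: F_2 = 10^(6.59/10) = 4.560, G_2 = 10^(−4.11/10) = 0.3882
  Stage 3: F_3 = 10^(4.26/10) = 2.667, G_3 = 10^(12.8/10) = 19.05
Friis cascade:
  F = 1.778 + (4.560 − 1)/0.5623 + (2.667 − 1)/0.2183 = 15.75
NF = 10 log₁₀(15.75) = 11.97 dB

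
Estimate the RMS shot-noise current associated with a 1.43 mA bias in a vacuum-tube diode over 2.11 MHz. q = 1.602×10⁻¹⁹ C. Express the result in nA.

I_n = √(2qI·B)
2qI·B = 2 × 1.602×10⁻¹⁹ × 1.43×10⁻³ × 2.11×10⁶ = 9.67×10⁻¹⁶ A²
I_n = √(9.67×10⁻¹⁶) = 3.11×10⁻⁸ A = 31.1 nA

31.1 nA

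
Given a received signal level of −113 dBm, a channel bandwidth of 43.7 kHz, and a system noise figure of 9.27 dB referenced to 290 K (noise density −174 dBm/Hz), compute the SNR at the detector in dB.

Noise floor: N = −174 + 10 log₁₀(B) + NF
10 log₁₀(4.37×10⁴) = 46.4 dB
N = −174 + 46.4 + 9.27 = −118.33 dBm
SNR = P_sig − N = −113 − (−118.33) = 5.33 dB → 5.3 dB

5.3 dB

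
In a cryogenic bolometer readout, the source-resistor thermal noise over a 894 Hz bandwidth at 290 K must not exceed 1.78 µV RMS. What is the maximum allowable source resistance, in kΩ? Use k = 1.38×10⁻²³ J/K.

221 kΩ

Johnson–Nyquist: V_n = √(4kTRB) ⇒ R = V_n² / (4kTB)
4kTB = 4 × 1.38×10⁻²³ × 290 × 8.94×10² = 1.43×10⁻¹⁷
R = (1.78×10⁻⁶)² / 1.43×10⁻¹⁷ = 2.21×10⁵ Ω = 221 kΩ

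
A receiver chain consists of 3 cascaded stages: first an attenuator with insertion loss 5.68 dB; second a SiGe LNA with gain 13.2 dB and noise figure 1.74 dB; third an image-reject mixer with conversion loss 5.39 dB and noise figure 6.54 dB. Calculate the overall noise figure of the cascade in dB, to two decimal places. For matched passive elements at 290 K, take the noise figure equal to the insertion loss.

7.88 dB

Convert to linear (a loss of L dB is a gain of −L dB): F_i = 10^(NF_i/10), G_i = 10^(G_i,dB/10)
  Stage 1: F_1 = 10^(5.68/10) = 3.698, G_1 = 10^(−5.68/10) = 0.2704
  Stage 2: F_2 = 10^(1.74/10) = 1.493, G_2 = 10^(13.2/10) = 20.89
  Stage 3: F_3 = 10^(6.54/10) = 4.508, G_3 = 10^(−5.39/10) = 0.2891
Friis cascade:
  F = 3.698 + (1.493 − 1)/0.2704 + (4.508 − 1)/5.649 = 6.142
NF = 10 log₁₀(6.142) = 7.88 dB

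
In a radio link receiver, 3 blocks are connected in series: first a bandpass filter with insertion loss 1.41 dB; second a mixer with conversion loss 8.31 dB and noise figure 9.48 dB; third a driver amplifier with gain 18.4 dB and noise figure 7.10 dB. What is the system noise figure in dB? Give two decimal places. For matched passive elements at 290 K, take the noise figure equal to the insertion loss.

Convert to linear (a loss of L dB is a gain of −L dB): F_i = 10^(NF_i/10), G_i = 10^(G_i,dB/10)
  Stage 1: F_1 = 10^(1.41/10) = 1.384, G_1 = 10^(−1.41/10) = 0.7228
  Stage 2: F_2 = 10^(9.48/10) = 8.872, G_2 = 10^(−8.31/10) = 0.1476
  Stage 3: F_3 = 10^(7.10/10) = 5.129, G_3 = 10^(18.4/10) = 69.18
Friis cascade:
  F = 1.384 + (8.872 − 1)/0.7228 + (5.129 − 1)/0.1067 = 50.98
NF = 10 log₁₀(50.98) = 17.07 dB

17.07 dB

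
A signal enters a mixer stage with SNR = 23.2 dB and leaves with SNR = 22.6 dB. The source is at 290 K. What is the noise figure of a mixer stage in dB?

0.6 dB

NF (dB) = SNR_in(dB) − SNR_out(dB) when the source is at T₀
NF = 23.2 − 22.6 = 0.6 dB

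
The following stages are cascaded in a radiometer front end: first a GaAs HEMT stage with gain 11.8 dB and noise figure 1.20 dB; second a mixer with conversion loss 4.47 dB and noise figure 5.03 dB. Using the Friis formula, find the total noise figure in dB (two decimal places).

Convert to linear (a loss of L dB is a gain of −L dB): F_i = 10^(NF_i/10), G_i = 10^(G_i,dB/10)
  Stage 1: F_1 = 10^(1.20/10) = 1.318, G_1 = 10^(11.8/10) = 15.14
  Stage 2: F_2 = 10^(5.03/10) = 3.184, G_2 = 10^(−4.47/10) = 0.3573
Friis cascade:
  F = 1.318 + (3.184 − 1)/15.14 = 1.463
NF = 10 log₁₀(1.463) = 1.65 dB

1.65 dB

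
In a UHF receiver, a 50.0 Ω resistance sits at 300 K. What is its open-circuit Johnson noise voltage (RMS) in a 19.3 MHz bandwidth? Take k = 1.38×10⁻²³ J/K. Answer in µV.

4.00 µV

V_n = √(4kTRB)
4kTRB = 4 × 1.38×10⁻²³ × 300 × 5.00×10¹ × 1.93×10⁷ = 1.60×10⁻¹¹ V²
V_n = √(1.60×10⁻¹¹) = 4.00×10⁻⁶ V = 4.00 µV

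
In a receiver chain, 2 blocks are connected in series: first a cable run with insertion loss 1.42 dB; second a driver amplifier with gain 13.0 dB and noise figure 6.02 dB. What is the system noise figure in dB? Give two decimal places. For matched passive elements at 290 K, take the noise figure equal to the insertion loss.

Convert to linear (a loss of L dB is a gain of −L dB): F_i = 10^(NF_i/10), G_i = 10^(G_i,dB/10)
  Stage 1: F_1 = 10^(1.42/10) = 1.387, G_1 = 10^(−1.42/10) = 0.7211
  Stage 2: F_2 = 10^(6.02/10) = 3.999, G_2 = 10^(13.0/10) = 19.95
Friis cascade:
  F = 1.387 + (3.999 − 1)/0.7211 = 5.546
NF = 10 log₁₀(5.546) = 7.44 dB

7.44 dB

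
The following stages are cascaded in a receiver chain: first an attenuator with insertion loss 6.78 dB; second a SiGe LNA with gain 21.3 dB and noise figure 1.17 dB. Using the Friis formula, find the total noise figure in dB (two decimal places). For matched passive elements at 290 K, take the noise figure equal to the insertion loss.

7.95 dB

Convert to linear (a loss of L dB is a gain of −L dB): F_i = 10^(NF_i/10), G_i = 10^(G_i,dB/10)
  Stage 1: F_1 = 10^(6.78/10) = 4.764, G_1 = 10^(−6.78/10) = 0.2099
  Stage 2: F_2 = 10^(1.17/10) = 1.309, G_2 = 10^(21.3/10) = 134.9
Friis cascade:
  F = 4.764 + (1.309 − 1)/0.2099 = 6.237
NF = 10 log₁₀(6.237) = 7.95 dB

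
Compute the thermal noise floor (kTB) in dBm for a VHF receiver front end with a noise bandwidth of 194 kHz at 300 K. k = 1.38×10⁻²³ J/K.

−121.0 dBm

P_n = kTB = 1.38×10⁻²³ × 300 × 1.94×10⁵ = 8.03×10⁻¹⁶ W
In dBm: 10 log₁₀(8.03×10⁻¹⁶ / 10⁻³) = −121.0 dBm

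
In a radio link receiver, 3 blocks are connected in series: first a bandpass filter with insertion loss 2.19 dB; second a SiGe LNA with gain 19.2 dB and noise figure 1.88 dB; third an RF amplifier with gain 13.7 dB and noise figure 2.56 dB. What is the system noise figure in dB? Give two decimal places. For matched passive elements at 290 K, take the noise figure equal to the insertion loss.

4.10 dB

Convert to linear (a loss of L dB is a gain of −L dB): F_i = 10^(NF_i/10), G_i = 10^(G_i,dB/10)
  Stage 1: F_1 = 10^(2.19/10) = 1.656, G_1 = 10^(−2.19/10) = 0.6039
  Stage 2: F_2 = 10^(1.88/10) = 1.542, G_2 = 10^(19.2/10) = 83.18
  Stage 3: F_3 = 10^(2.56/10) = 1.803, G_3 = 10^(13.7/10) = 23.44
Friis cascade:
  F = 1.656 + (1.542 − 1)/0.6039 + (1.803 − 1)/50.23 = 2.569
NF = 10 log₁₀(2.569) = 4.10 dB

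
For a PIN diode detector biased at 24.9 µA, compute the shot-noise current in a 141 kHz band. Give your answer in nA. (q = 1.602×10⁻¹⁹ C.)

1.06 nA

I_n = √(2qI·B)
2qI·B = 2 × 1.602×10⁻¹⁹ × 2.49×10⁻⁵ × 1.41×10⁵ = 1.12×10⁻¹⁸ A²
I_n = √(1.12×10⁻¹⁸) = 1.06×10⁻⁹ A = 1.06 nA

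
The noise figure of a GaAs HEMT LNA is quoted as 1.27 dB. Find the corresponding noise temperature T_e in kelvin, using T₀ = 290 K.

F = 10^(1.27/10) = 1.33968
T_e = (F − 1)·T₀ = (1.33968 − 1) × 290 = 98.5 K

98.5 K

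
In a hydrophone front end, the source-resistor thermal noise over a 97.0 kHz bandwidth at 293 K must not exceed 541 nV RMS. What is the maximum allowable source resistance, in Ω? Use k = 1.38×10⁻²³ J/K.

187 Ω

Johnson–Nyquist: V_n = √(4kTRB) ⇒ R = V_n² / (4kTB)
4kTB = 4 × 1.38×10⁻²³ × 293 × 9.70×10⁴ = 1.57×10⁻¹⁵
R = (5.41×10⁻⁷)² / 1.57×10⁻¹⁵ = 1.87×10² Ω = 187 Ω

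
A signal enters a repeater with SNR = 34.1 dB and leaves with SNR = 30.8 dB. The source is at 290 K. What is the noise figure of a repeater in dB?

3.3 dB

NF (dB) = SNR_in(dB) − SNR_out(dB) when the source is at T₀
NF = 34.1 − 30.8 = 3.3 dB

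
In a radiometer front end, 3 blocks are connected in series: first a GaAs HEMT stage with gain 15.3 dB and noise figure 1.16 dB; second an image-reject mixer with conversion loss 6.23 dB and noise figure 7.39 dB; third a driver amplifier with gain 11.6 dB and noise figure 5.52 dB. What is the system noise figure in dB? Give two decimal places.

Convert to linear (a loss of L dB is a gain of −L dB): F_i = 10^(NF_i/10), G_i = 10^(G_i,dB/10)
  Stage 1: F_1 = 10^(1.16/10) = 1.306, G_1 = 10^(15.3/10) = 33.88
  Stage 2: F_2 = 10^(7.39/10) = 5.483, G_2 = 10^(−6.23/10) = 0.2382
  Stage 3: F_3 = 10^(5.52/10) = 3.565, G_3 = 10^(11.6/10) = 14.45
Friis cascade:
  F = 1.306 + (5.483 − 1)/33.88 + (3.565 − 1)/8.072 = 1.756
NF = 10 log₁₀(1.756) = 2.45 dB

2.45 dB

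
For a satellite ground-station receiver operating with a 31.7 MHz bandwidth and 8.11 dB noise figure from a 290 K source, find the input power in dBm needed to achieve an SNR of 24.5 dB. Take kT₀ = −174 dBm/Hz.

−66.4 dBm

Sensitivity = −174 + 10 log₁₀(B) + NF + SNR_min
= −174 + 75.01 + 8.11 + 24.5
= −66.38 dBm → −66.4 dBm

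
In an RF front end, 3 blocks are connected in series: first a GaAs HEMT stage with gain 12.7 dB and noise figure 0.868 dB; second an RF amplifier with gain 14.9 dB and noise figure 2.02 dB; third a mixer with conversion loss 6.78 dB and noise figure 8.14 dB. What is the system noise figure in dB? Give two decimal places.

1.01 dB

Convert to linear (a loss of L dB is a gain of −L dB): F_i = 10^(NF_i/10), G_i = 10^(G_i,dB/10)
  Stage 1: F_1 = 10^(0.868/10) = 1.221, G_1 = 10^(12.7/10) = 18.62
  Stage 2: F_2 = 10^(2.02/10) = 1.592, G_2 = 10^(14.9/10) = 30.90
  Stage 3: F_3 = 10^(8.14/10) = 6.516, G_3 = 10^(−6.78/10) = 0.2099
Friis cascade:
  F = 1.221 + (1.592 − 1)/18.62 + (6.516 − 1)/575.4 = 1.263
NF = 10 log₁₀(1.263) = 1.01 dB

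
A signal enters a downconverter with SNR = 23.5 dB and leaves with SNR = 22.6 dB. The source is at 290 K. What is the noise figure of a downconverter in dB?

0.9 dB

NF (dB) = SNR_in(dB) − SNR_out(dB) when the source is at T₀
NF = 23.5 − 22.6 = 0.9 dB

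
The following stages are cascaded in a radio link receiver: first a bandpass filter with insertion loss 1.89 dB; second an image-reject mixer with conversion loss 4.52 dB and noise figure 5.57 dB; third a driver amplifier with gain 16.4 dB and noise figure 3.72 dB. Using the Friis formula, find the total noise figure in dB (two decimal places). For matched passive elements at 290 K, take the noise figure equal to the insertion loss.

10.61 dB

Convert to linear (a loss of L dB is a gain of −L dB): F_i = 10^(NF_i/10), G_i = 10^(G_i,dB/10)
  Stage 1: F_1 = 10^(1.89/10) = 1.545, G_1 = 10^(−1.89/10) = 0.6471
  Stage 2: F_2 = 10^(5.57/10) = 3.606, G_2 = 10^(−4.52/10) = 0.3532
  Stage 3: F_3 = 10^(3.72/10) = 2.355, G_3 = 10^(16.4/10) = 43.65
Friis cascade:
  F = 1.545 + (3.606 − 1)/0.6471 + (2.355 − 1)/0.2286 = 11.50
NF = 10 log₁₀(11.50) = 10.61 dB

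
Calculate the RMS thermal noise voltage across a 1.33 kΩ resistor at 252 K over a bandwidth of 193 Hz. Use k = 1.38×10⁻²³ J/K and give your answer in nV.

59.8 nV

V_n = √(4kTRB)
4kTRB = 4 × 1.38×10⁻²³ × 252 × 1.33×10³ × 1.93×10² = 3.57×10⁻¹⁵ V²
V_n = √(3.57×10⁻¹⁵) = 5.98×10⁻⁸ V = 59.8 nV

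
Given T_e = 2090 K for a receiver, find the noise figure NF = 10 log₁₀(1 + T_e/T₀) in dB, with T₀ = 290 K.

9.14 dB

F = 1 + T_e/T₀ = 1 + 2090/290 = 8.2069
NF = 10 log₁₀(8.2069) = 9.14 dB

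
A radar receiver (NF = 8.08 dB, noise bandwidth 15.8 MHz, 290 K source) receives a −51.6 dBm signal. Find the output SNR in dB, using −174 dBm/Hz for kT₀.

Noise floor: N = −174 + 10 log₁₀(B) + NF
10 log₁₀(1.58×10⁷) = 71.99 dB
N = −174 + 71.99 + 8.08 = −93.93 dBm
SNR = P_sig − N = −51.6 − (−93.93) = 42.33 dB → 42.3 dB

42.3 dB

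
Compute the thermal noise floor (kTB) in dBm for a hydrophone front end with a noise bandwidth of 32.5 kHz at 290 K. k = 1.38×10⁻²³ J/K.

P_n = kTB = 1.38×10⁻²³ × 290 × 3.25×10⁴ = 1.30×10⁻¹⁶ W
In dBm: 10 log₁₀(1.30×10⁻¹⁶ / 10⁻³) = −128.9 dBm

−128.9 dBm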